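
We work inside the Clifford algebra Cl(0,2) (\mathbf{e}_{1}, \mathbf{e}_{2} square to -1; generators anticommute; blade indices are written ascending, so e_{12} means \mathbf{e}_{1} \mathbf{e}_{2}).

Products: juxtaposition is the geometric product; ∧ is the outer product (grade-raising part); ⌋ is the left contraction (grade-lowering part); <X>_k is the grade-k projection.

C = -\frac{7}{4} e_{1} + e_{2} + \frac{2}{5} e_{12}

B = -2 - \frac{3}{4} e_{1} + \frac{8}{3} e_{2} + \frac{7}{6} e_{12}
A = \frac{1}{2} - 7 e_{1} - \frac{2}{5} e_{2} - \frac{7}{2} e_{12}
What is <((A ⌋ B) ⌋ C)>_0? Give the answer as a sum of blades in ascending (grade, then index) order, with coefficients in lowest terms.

step 1: -\frac{11}{10} - \frac{101}{120} e_{1} + \frac{19}{2} e_{2} + \frac{7}{12} e_{12}
step 2: -\frac{1793}{160} + \frac{229}{40} e_{1} - \frac{229}{300} e_{2} - \frac{11}{25} e_{12}
step 3: -\frac{1793}{160}
Answer: -\frac{1793}{160}


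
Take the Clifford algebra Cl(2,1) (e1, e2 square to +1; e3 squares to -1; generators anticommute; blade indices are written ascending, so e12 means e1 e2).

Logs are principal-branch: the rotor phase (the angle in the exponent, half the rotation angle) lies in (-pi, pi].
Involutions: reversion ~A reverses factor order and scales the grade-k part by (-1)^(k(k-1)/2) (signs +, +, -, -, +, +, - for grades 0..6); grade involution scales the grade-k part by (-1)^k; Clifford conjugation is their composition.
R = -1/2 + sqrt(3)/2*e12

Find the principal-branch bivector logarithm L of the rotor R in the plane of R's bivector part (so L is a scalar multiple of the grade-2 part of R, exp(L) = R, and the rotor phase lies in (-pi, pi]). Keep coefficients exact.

The scalar part of R is -1/2, which fixes the principal-branch rotor phase; the unit plane is then the bivector part divided by the sine of that phase, and L is that plane scaled by the phase.
Concretely: cos(phase) = -1/2 gives phase = ±2*pi/3, and since phase/sin(phase) is even the sign is immaterial: L = (phase/sin(phase)) * <R>_2 = (4*sqrt(3)*pi/9) * <R>_2.
Answer: 2*pi/3*e12


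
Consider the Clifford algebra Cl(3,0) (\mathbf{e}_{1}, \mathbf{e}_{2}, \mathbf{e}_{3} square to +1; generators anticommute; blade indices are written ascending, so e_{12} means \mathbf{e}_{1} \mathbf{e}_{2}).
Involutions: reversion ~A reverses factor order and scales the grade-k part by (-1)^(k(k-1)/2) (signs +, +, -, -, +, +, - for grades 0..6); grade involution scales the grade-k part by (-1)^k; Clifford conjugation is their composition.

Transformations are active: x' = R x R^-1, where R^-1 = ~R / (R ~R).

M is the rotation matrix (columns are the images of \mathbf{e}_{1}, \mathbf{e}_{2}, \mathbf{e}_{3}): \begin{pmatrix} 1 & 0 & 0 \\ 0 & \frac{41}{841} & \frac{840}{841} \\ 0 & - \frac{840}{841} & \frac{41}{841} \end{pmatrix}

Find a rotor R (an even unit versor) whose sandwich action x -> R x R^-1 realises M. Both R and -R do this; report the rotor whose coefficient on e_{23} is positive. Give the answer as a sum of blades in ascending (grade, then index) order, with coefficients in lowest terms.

Method: write R = a + b12*e_{12} + b13*e_{13} + b23*e_{23} with a^2 + b12^2 + b13^2 + b23^2 = 1 (so R^-1 = ~R). Expanding the columns R e_j ~R gives tr M = 4a^2 - 1 and, from the antisymmetric part, M21 - M12 = -4a*b12, M13 - M31 = 4a*b13, M32 - M23 = -4a*b23.
Here tr M = \frac{923}{841}, so a^2 = (1 + tr M)/4 = \frac{441}{841} and a = ±\frac{21}{29}. Taking a = \frac{21}{29}: M21 - M12 = 0, M13 - M31 = 0, M32 - M23 = -\frac{1680}{841}, giving b12 = 0, b13 = 0, b23 = \frac{20}{29}, i.e. R = \frac{21}{29} + \frac{20}{29} e_{23}.
Its e_{23} coefficient is already positive.
Answer: \frac{21}{29} + \frac{20}{29} e_{23}. Note: both R and -R realise this M (trace \frac{923}{841}); the covering map identifies them, and the e_{23}-coefficient sign is the tie-breaker.


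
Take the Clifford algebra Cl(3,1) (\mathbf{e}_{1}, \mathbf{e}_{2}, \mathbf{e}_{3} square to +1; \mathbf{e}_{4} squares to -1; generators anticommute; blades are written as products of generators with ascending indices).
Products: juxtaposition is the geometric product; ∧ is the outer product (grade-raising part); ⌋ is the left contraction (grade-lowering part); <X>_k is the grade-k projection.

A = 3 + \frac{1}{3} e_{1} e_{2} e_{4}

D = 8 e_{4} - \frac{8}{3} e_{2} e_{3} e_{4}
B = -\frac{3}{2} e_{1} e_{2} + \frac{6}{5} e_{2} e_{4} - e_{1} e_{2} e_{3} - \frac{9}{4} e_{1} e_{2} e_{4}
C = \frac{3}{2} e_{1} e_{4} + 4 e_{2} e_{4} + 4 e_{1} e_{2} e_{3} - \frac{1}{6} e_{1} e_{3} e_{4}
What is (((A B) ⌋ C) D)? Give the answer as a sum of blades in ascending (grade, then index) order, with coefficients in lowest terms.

step 1: -\frac{3}{4} + \frac{2}{5} e_{1} + \frac{1}{2} e_{4} - \frac{9}{2} e_{1} e_{2} + \frac{18}{5} e_{2} e_{4} - \frac{1}{3} e_{3} e_{4} - 3 e_{1} e_{2} e_{3} - \frac{27}{4} e_{1} e_{2} e_{4}
step 2: \frac{132}{5} + \frac{29}{36} e_{1} + 2 e_{2} + 18 e_{3} + \frac{3}{5} e_{4} + \frac{1}{12} e_{1} e_{3} - \frac{9}{8} e_{1} e_{4} + \frac{8}{5} e_{2} e_{3} - 3 e_{2} e_{4} - \frac{1}{15} e_{3} e_{4} - 3 e_{1} e_{2} e_{3} + \frac{1}{8} e_{1} e_{3} e_{4}
step 3: -\frac{24}{5} + 9 e_{1} + \frac{1088}{45} e_{2} - \frac{112}{15} e_{3} + \frac{3232}{15} e_{4} - \frac{1}{3} e_{1} e_{2} - e_{1} e_{3} - \frac{14}{9} e_{1} e_{4} + \frac{8}{5} e_{2} e_{3} + 64 e_{2} e_{4} + \frac{416}{3} e_{3} e_{4} - 3 e_{1} e_{2} e_{3} + \frac{2}{9} e_{1} e_{2} e_{4} + \frac{2}{3} e_{1} e_{3} e_{4} - \frac{288}{5} e_{2} e_{3} e_{4} - \frac{706}{27} e_{1} e_{2} e_{3} e_{4}
Answer: -\frac{24}{5} + 9 e_{1} + \frac{1088}{45} e_{2} - \frac{112}{15} e_{3} + \frac{3232}{15} e_{4} - \frac{1}{3} e_{1} e_{2} - e_{1} e_{3} - \frac{14}{9} e_{1} e_{4} + \frac{8}{5} e_{2} e_{3} + 64 e_{2} e_{4} + \frac{416}{3} e_{3} e_{4} - 3 e_{1} e_{2} e_{3} + \frac{2}{9} e_{1} e_{2} e_{4} + \frac{2}{3} e_{1} e_{3} e_{4} - \frac{288}{5} e_{2} e_{3} e_{4} - \frac{706}{27} e_{1} e_{2} e_{3} e_{4}


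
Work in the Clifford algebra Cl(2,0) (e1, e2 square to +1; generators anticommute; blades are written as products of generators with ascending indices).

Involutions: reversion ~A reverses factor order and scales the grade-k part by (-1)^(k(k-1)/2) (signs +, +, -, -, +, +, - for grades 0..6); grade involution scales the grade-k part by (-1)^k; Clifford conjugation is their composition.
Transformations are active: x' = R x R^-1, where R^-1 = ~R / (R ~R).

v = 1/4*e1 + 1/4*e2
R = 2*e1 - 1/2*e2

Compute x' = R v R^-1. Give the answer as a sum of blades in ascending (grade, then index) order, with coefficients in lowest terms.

~R = 2*e1 - 1/2*e2, and R ~R = 17/4, so R^-1 = ~R / (17/4).
R v = 3/8 + 5/8*e1 e2
Answer: 7/68*e1 - 23/68*e2


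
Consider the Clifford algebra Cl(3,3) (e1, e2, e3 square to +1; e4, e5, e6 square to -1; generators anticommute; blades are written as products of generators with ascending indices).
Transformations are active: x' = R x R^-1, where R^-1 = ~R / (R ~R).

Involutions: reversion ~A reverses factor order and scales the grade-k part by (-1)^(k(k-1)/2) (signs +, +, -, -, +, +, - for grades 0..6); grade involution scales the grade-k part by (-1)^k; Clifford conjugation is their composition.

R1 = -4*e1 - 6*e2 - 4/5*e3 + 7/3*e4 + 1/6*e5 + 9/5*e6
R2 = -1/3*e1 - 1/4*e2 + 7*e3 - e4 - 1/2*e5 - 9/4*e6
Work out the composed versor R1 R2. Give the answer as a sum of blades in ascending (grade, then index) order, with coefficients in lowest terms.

Distribute over the terms of R1 (each basis-blade product reordered to ascending indices, repeated generators contracted through their squares):
(-4*e1) R2 = 4/3 + e1 e2 - 28*e1 e3 + 4*e1 e4 + 2*e1 e5 + 9*e1 e6
(-6*e2) R2 = 3/2 - 2*e1 e2 - 42*e2 e3 + 6*e2 e4 + 3*e2 e5 + 27/2*e2 e6
(-4/5*e3) R2 = -28/5 - 4/15*e1 e3 - 1/5*e2 e3 + 4/5*e3 e4 + 2/5*e3 e5 + 9/5*e3 e6
(7/3*e4) R2 = 7/3 + 7/9*e1 e4 + 7/12*e2 e4 - 49/3*e3 e4 - 7/6*e4 e5 - 21/4*e4 e6
(1/6*e5) R2 = 1/12 + 1/18*e1 e5 + 1/24*e2 e5 - 7/6*e3 e5 + 1/6*e4 e5 - 3/8*e5 e6
(9/5*e6) R2 = 81/20 + 3/5*e1 e6 + 9/20*e2 e6 - 63/5*e3 e6 + 9/5*e4 e6 + 9/10*e5 e6
Summing the partial products and collecting blades:
Answer: 37/10 - e1 e2 - 424/15*e1 e3 + 43/9*e1 e4 + 37/18*e1 e5 + 48/5*e1 e6 - 211/5*e2 e3 + 79/12*e2 e4 + 73/24*e2 e5 + 279/20*e2 e6 - 233/15*e3 e4 - 23/30*e3 e5 - 54/5*e3 e6 - e4 e5 - 69/20*e4 e6 + 21/40*e5 e6


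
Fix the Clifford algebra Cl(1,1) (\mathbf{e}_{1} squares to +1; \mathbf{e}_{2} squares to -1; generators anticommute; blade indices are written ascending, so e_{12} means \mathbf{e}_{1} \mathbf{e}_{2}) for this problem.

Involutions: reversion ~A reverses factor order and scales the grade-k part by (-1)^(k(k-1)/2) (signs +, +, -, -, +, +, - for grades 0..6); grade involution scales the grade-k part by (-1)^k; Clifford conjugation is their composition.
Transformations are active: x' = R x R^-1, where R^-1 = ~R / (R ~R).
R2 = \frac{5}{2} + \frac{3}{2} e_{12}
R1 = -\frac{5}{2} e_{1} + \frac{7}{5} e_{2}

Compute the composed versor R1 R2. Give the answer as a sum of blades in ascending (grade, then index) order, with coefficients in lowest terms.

Distribute over the terms of R1 (each basis-blade product reordered to ascending indices, repeated generators contracted through their squares):
(-\frac{5}{2} e_{1}) R2 = -\frac{25}{4} e_{1} - \frac{15}{4} e_{2}
(\frac{7}{5} e_{2}) R2 = \frac{21}{10} e_{1} + \frac{7}{2} e_{2}
Summing the partial products and collecting blades:
Answer: -\frac{83}{20} e_{1} - \frac{1}{4} e_{2}


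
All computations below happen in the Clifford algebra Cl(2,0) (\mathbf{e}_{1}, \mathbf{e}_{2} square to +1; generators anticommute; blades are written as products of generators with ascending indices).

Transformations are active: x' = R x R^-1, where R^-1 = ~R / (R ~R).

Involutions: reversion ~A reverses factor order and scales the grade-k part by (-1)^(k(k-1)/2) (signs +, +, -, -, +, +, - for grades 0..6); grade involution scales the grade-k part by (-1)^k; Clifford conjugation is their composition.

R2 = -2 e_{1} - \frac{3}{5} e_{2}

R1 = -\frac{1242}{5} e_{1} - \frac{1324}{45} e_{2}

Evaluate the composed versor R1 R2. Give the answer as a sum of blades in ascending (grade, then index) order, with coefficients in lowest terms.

Distribute over the terms of R1 (each basis-blade product reordered to ascending indices, repeated generators contracted through their squares):
(-\frac{1242}{5} e_{1}) R2 = \frac{2484}{5} + \frac{3726}{25} e_{1} e_{2}
(-\frac{1324}{45} e_{2}) R2 = \frac{1324}{75} - \frac{2648}{45} e_{1} e_{2}
Summing the partial products and collecting blades:
Answer: \frac{38584}{75} + \frac{20294}{225} e_{1} e_{2}


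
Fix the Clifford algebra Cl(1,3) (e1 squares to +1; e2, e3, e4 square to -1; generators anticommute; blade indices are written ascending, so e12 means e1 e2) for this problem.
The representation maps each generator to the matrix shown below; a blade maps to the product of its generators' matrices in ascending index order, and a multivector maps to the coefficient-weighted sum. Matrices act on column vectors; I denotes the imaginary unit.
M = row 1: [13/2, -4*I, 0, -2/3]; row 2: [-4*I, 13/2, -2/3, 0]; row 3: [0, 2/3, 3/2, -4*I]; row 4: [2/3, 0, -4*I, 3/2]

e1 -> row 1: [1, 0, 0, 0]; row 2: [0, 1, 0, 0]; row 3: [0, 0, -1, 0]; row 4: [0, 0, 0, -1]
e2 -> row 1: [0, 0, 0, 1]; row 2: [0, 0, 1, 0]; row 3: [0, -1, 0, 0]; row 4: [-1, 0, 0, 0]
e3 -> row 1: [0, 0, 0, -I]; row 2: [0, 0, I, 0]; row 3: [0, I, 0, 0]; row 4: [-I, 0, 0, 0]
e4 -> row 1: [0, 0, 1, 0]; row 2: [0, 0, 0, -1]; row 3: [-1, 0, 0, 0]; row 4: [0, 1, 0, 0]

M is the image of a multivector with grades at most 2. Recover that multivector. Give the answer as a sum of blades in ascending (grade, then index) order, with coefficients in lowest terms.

Method: the blade images are trace-orthogonal — tr(rho(e_A) rho(e_B)^-1) = 4 if A = B and 0 otherwise — and rho(e_A)^-1 = (e_A)^2 * rho(e_A) with (e_A)^2 = +1 or -1, so the coefficient of e_A in the preimage is (e_A)^2 * tr(M rho(e_A))/4.
Nonzero projections over blades of grade <= 2: 1: (1)^2 = +1, tr(M 1) = 16, coefficient 4; e1: (e1)^2 = +1, tr(M rho(e1)) = 10, coefficient 5/2; e2: (e2)^2 = -1, tr(M rho(e2)) = 8/3, coefficient -2/3; e34: (e34)^2 = -1, tr(M rho(e34)) = -16, coefficient 4. Every other blade of grade <= 2 projects to 0.
Answer: 4 + 5/2*e1 - 2/3*e2 + 4*e34


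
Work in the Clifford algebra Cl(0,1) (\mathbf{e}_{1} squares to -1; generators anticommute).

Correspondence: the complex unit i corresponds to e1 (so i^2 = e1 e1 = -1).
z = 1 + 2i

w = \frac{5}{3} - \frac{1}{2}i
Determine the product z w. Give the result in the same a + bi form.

In blades: z = 1 + 2 e_{1}, w = \frac{5}{3} - \frac{1}{2} e_{1}.
Distribute z over w term by term (generator squares from the signature, products reordered to ascending indices): (1)*w = \frac{5}{3} - \frac{1}{2} e_{1}; (2 e_{1})*w = 1 + \frac{10}{3} e_{1}.
Sum: \frac{8}{3} + \frac{17}{6} e_{1}; translating back through the correspondence:
Answer: \frac{8}{3} + \frac{17}{6}i


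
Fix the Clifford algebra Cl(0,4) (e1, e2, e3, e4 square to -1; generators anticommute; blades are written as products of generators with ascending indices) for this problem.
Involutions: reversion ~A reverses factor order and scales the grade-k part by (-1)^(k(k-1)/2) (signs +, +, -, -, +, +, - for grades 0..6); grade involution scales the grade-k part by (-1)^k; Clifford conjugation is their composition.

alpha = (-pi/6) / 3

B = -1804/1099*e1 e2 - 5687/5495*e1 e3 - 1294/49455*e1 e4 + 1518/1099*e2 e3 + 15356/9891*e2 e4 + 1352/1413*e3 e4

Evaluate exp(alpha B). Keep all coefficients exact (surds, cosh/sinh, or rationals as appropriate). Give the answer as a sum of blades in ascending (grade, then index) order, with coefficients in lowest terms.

B^2 term by term: the squares give (-1804/1099)^2*(e1 e2)^2 + (-5687/5495)^2*(e1 e3)^2 + (-1294/49455)^2*(e1 e4)^2 + (1518/1099)^2*(e2 e3)^2 + (15356/9891)^2*(e2 e4)^2 + (1352/1413)^2*(e3 e4)^2 = 3254416/1207801*(-1) + 32341969/30195025*(-1) + 1674436/2445797025*(-1) + 2304324/1207801*(-1) + 235806736/97831881*(-1) + 1827904/1996569*(-1) = -9 (each basis 2-blade squares to minus the product of its generators' squares); cross terms between blades sharing an index anticommute and cancel; the commuting (index-disjoint) pairs give grade-4 terms 2*c*c'*(blade product), which cancel blade by blade — e1 e2 e3 e4: -4878016/1552887 + 174659144/54351045 - 1309528/18117015 = 0 — confirming B is simple. So B^2 = -9.
B^2 = -9 — the negative square puts this in the circular regime; l = 3, alpha*l = -pi/6, so exp(alpha B) = cos(-pi/6) + (sin(-pi/6)/3)*B = sqrt(3)/2 + (-1/6)*B.
Answer: sqrt(3)/2 + 902/3297*e1 e2 + 5687/32970*e1 e3 + 647/148365*e1 e4 - 253/1099*e2 e3 - 7678/29673*e2 e4 - 676/4239*e3 e4


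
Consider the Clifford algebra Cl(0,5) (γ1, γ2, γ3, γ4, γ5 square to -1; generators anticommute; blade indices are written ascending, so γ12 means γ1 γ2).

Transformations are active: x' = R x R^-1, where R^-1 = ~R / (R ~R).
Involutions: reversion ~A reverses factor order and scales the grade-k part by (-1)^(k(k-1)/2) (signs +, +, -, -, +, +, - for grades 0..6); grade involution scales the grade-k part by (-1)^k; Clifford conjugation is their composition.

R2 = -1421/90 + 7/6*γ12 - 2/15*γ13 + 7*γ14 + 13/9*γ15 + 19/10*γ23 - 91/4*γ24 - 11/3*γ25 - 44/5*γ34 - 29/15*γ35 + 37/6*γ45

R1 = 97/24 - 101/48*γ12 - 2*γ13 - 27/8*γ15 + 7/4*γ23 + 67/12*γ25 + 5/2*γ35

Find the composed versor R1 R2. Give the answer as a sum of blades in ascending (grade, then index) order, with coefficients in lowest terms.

Distribute over the grade parts of R1 (each basis-blade product reordered to ascending indices, repeated generators contracted through their squares):
<R1>_0 (= 97/24) R2 = -137837/2160 + 679/144*γ12 - 97/180*γ13 + 679/24*γ14 + 1261/216*γ15 + 1843/240*γ23 - 8827/96*γ24 - 1067/72*γ25 - 1067/30*γ34 - 2813/360*γ35 + 3589/144*γ45
<R1>_2 (= -101/48*γ12 - 2*γ13 - 27/8*γ15 + 7/4*γ23 + 67/12*γ25 + 5/2*γ35) R2 = 4647/160 + 48911/1440*γ12 + 1297/32*γ13 - 82831/960*γ14 + 17239/360*γ15 - 1199/45*γ23 + 25273/720*γ24 - 85453/1080*γ25 - 1843/48*γ34 - 21541/360*γ35 + 8287/48*γ45 - 221/15*γ1234 - 157/45*γ1235 + 445/18*γ1245 - 2/15*γ1345 + 278/15*γ2345
Summing the partial products and collecting blades:
Answer: -30041/864 + 6189/160*γ12 + 57589/1440*γ13 - 18557/320*γ14 + 29011/540*γ15 - 2731/144*γ23 - 81859/1440*γ24 - 50729/540*γ25 - 5917/80*γ34 - 1353/20*γ35 + 14225/72*γ45 - 221/15*γ1234 - 157/45*γ1235 + 445/18*γ1245 - 2/15*γ1345 + 278/15*γ2345


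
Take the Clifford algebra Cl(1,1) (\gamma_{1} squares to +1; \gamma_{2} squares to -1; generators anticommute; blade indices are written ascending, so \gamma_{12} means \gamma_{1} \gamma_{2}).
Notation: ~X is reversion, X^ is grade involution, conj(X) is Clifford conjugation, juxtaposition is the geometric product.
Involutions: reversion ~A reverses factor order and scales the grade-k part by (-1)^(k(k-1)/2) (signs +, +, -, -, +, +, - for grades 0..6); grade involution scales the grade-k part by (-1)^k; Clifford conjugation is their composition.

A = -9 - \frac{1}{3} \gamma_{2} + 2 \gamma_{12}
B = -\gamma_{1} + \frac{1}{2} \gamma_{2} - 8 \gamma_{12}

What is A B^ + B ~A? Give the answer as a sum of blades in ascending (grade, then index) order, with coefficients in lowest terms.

first term: -\frac{97}{6} - \frac{16}{3} \gamma_{1} + \frac{5}{2} \gamma_{2} + \frac{217}{3} \gamma_{12}
second term: \frac{97}{6} + \frac{16}{3} \gamma_{1} - \frac{5}{2} \gamma_{2} + \frac{217}{3} \gamma_{12}
Answer: \frac{434}{3} \gamma_{12}


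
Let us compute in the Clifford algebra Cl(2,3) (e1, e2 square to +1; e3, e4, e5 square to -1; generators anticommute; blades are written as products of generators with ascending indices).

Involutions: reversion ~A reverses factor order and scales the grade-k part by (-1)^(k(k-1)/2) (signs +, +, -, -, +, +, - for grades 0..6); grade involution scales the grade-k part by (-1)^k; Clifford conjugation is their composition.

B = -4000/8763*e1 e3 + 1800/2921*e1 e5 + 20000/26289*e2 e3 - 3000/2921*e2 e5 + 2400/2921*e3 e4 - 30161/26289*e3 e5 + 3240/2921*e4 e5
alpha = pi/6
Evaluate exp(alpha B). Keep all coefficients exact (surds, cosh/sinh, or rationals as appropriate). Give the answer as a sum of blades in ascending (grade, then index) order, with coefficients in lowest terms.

B^2 term by term: the squares give (-4000/8763)^2*(e1 e3)^2 + (1800/2921)^2*(e1 e5)^2 + (20000/26289)^2*(e2 e3)^2 + (-3000/2921)^2*(e2 e5)^2 + (2400/2921)^2*(e3 e4)^2 + (-30161/26289)^2*(e3 e5)^2 + (3240/2921)^2*(e4 e5)^2 = 16000000/76790169*(+1) + 3240000/8532241*(+1) + 400000000/691111521*(+1) + 9000000/8532241*(+1) + 5760000/8532241*(-1) + 909685921/691111521*(-1) + 10497600/8532241*(-1) = -1 (each basis 2-blade squares to minus the product of its generators' squares); cross terms between blades sharing an index anticommute and cancel; the commuting (index-disjoint) pairs give grade-4 terms 2*c*c'*(blade product), which cancel blade by blade — e1 e2 e3 e5: -8000000/8532241 + 8000000/8532241 = 0; e1 e3 e4 e5: -8640000/8532241 + 8640000/8532241 = 0; e2 e3 e4 e5: 14400000/8532241 - 14400000/8532241 = 0 — confirming B is simple. So B^2 = -1.
B^2 = -1 — a negative square means the series sums to a rotation: l = 1, alpha*l = pi/6, so exp(alpha B) = cos(pi/6) + (sin(pi/6)/1)*B = sqrt(3)/2 + (1/2)*B.
Answer: sqrt(3)/2 - 2000/8763*e1 e3 + 900/2921*e1 e5 + 10000/26289*e2 e3 - 1500/2921*e2 e5 + 1200/2921*e3 e4 - 30161/52578*e3 e5 + 1620/2921*e4 e5


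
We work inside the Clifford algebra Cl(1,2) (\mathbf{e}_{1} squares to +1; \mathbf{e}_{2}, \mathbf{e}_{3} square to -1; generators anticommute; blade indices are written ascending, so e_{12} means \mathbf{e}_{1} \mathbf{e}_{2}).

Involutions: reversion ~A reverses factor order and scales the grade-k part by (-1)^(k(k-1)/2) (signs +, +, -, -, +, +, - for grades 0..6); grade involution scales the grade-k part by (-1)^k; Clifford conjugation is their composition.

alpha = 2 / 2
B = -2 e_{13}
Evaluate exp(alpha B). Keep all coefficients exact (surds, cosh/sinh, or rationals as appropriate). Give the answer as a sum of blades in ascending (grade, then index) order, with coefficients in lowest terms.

B^2 = (-2)^2*(e_{13})^2 = 4*(+1) = 4 (a basis 2-blade squares to minus the product of its generators' squares).
B^2 = 4 — the positive square puts this in the hyperbolic regime; l = 2, alpha*l = 2, so exp(alpha B) = cosh(2) + (sinh(2)/2)*B = \cosh{\left(2 \right)} + (\frac{\sinh{\left(2 \right)}}{2})*B.
Answer: \cosh{\left(2 \right)} - \sinh{\left(2 \right)} e_{13}


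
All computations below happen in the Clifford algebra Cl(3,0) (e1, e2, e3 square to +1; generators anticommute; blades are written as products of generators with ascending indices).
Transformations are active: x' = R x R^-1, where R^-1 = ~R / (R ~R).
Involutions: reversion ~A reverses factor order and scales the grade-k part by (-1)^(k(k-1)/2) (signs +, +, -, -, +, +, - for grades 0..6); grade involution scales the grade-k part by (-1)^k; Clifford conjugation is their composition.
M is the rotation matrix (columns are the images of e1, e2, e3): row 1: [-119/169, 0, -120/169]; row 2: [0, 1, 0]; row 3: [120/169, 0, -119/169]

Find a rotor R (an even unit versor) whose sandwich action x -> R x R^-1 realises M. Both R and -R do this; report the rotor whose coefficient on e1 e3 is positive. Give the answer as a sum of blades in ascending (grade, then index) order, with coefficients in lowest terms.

Method: write R = a + b12*e1 e2 + b13*e1 e3 + b23*e2 e3 with a^2 + b12^2 + b13^2 + b23^2 = 1 (so R^-1 = ~R). Expanding the columns R e_j ~R gives tr M = 4a^2 - 1 and, from the antisymmetric part, M21 - M12 = -4a*b12, M13 - M31 = 4a*b13, M32 - M23 = -4a*b23.
Here tr M = -69/169, so a^2 = (1 + tr M)/4 = 25/169 and a = ±5/13. Taking a = 5/13: M21 - M12 = 0, M13 - M31 = -240/169, M32 - M23 = 0, giving b12 = 0, b13 = -12/13, b23 = 0, i.e. R = 5/13 - 12/13*e1 e3.
Its e1 e3 coefficient is negative, so report the other preimage -R.
Answer: -5/13 + 12/13*e1 e3. Recall the cover is two-to-one: with M of trace -69/169, both preimages act alike, and the stated e1 e3 sign chooses the sheet.


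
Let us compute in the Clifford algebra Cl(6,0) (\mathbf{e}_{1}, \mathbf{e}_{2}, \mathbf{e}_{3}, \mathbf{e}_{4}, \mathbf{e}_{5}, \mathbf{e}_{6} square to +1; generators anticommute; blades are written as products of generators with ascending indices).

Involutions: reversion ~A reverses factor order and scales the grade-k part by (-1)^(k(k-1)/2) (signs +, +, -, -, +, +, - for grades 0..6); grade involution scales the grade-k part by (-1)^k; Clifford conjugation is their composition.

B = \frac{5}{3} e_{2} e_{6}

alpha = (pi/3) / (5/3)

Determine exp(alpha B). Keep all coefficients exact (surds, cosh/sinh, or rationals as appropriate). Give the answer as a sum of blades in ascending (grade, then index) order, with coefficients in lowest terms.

B^2 = (\frac{5}{3})^2*(e_{2} e_{6})^2 = \frac{25}{9}*(-1) = -\frac{25}{9} (a basis 2-blade squares to minus the product of its generators' squares).
B^2 = -\frac{25}{9} — the negative square puts this in the circular regime; l = \frac{5}{3}, alpha*l = \frac{\pi}{3}, so exp(alpha B) = cos(\frac{\pi}{3}) + (sin(\frac{\pi}{3})/(\frac{5}{3}))*B = \frac{1}{2} + (\frac{3 \sqrt{3}}{10})*B.
Answer: \frac{1}{2} + \frac{\sqrt{3}}{2} e_{2} e_{6}


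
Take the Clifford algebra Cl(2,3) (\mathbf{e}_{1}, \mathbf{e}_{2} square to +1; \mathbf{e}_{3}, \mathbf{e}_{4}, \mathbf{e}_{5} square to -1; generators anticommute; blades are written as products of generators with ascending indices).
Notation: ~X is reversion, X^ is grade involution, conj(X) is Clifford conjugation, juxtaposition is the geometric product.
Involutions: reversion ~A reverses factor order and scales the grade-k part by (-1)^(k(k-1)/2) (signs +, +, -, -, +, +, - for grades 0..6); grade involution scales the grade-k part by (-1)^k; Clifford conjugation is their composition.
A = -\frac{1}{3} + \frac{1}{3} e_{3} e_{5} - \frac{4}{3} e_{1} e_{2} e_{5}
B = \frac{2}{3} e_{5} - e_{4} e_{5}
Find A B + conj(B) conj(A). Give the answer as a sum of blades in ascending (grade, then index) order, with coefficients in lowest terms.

first term: -\frac{2}{9} e_{3} - \frac{2}{9} e_{5} + \frac{8}{9} e_{1} e_{2} - \frac{1}{3} e_{3} e_{4} + \frac{1}{3} e_{4} e_{5} + \frac{4}{3} e_{1} e_{2} e_{4}
second term: \frac{2}{9} e_{3} + \frac{2}{9} e_{5} - \frac{8}{9} e_{1} e_{2} + \frac{1}{3} e_{3} e_{4} - \frac{1}{3} e_{4} e_{5} + \frac{4}{3} e_{1} e_{2} e_{4}
Answer: \frac{8}{3} e_{1} e_{2} e_{4}


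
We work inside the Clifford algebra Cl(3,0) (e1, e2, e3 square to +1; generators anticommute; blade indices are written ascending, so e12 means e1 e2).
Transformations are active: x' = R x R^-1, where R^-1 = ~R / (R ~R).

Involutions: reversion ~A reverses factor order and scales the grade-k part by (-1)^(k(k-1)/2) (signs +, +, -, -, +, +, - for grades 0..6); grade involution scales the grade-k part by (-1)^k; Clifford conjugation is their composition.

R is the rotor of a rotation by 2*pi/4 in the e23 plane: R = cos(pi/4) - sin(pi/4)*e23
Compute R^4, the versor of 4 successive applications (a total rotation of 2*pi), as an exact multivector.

Rotor phase runs at HALF the rotation angle; powers of one rotor simply add phase, so after 4 steps in e23 the phase is 4*pi/4 = pi and R^4 = cos(pi) - sin(pi)*e23.
cos(pi) = -1 and sin(pi) = 0, so R^4 = -1. The total rotation 2*pi is 1 full turn, so every vector returns to itself, yet the rotor is -1, on the OTHER sheet of the double cover (an odd number of 2*pi turns).
Answer: -1


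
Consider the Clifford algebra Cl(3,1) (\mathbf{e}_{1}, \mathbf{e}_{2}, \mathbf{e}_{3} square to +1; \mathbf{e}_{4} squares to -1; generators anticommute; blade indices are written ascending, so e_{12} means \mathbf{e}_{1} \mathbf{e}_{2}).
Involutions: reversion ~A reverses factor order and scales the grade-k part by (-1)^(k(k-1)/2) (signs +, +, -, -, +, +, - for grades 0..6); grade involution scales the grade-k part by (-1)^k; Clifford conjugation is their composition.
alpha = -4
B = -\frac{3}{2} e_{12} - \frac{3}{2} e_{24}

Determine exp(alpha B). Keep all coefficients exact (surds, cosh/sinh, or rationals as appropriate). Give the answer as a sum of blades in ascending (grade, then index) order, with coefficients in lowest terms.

B^2 term by term: the squares give (-\frac{3}{2})^2*(e_{12})^2 + (-\frac{3}{2})^2*(e_{24})^2 = \frac{9}{4}*(-1) + \frac{9}{4}*(+1) = 0 (each basis 2-blade squares to minus the product of its generators' squares); cross terms between blades sharing an index anticommute and cancel. So B^2 = 0.
B^2 = 0, and the exponential is exactly linear here: exp(alpha B) = 1 + alpha B (parabolic case).
Answer: 1 + 6 e_{12} + 6 e_{24}


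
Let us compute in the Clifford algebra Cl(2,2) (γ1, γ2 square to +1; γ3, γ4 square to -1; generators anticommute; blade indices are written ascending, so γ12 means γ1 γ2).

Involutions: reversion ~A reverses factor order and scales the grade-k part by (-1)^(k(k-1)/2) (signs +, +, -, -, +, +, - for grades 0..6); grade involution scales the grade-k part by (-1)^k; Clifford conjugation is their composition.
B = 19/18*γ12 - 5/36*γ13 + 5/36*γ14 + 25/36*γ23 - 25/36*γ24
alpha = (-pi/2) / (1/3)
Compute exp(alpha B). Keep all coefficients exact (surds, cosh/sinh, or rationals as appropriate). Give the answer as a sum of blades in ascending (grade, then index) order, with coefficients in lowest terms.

B^2 term by term: the squares give (19/18)^2*(γ12)^2 + (-5/36)^2*(γ13)^2 + (5/36)^2*(γ14)^2 + (25/36)^2*(γ23)^2 + (-25/36)^2*(γ24)^2 = 361/324*(-1) + 25/1296*(+1) + 25/1296*(+1) + 625/1296*(+1) + 625/1296*(+1) = -1/9 (each basis 2-blade squares to minus the product of its generators' squares); cross terms between blades sharing an index anticommute and cancel; the commuting (index-disjoint) pairs give grade-4 terms 2*c*c'*(blade product), which cancel blade by blade — γ1234: -125/648 + 125/648 = 0 — confirming B is simple. So B^2 = -1/9.
B^2 = -1/9 — since the square is negative, the closed form is circular: l = 1/3, alpha*l = -pi/2, so exp(alpha B) = cos(-pi/2) + (sin(-pi/2)/(1/3))*B = 0 + (-3)*B.
Answer: -19/6*γ12 + 5/12*γ13 - 5/12*γ14 - 25/12*γ23 + 25/12*γ24


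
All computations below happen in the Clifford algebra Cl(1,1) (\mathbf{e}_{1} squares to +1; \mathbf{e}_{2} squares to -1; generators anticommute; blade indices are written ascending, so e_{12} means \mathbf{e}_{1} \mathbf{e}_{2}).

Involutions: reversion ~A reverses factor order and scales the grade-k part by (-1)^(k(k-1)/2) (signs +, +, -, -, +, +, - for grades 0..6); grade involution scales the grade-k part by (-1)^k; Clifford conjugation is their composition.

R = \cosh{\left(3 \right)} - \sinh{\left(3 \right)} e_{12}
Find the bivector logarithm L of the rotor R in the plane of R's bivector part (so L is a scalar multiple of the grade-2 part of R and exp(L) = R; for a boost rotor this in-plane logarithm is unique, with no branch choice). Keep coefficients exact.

The scalar part of R is \cosh{\left(3 \right)}, giving the rapidity magnitude (cosh is even); the bivector part supplies orientation, its quotient by sinh of the rapidity is the plane, and L = rapidity * plane — unique in that plane, since flipping both signs leaves L unchanged.
Concretely: cosh(rapidity) = \cosh{\left(3 \right)} gives rapidity = ±3, and since rapidity/sinh(rapidity) is even the sign is immaterial: L = (rapidity/sinh(rapidity)) * <R>_2 = (\frac{3}{\sinh{\left(3 \right)}}) * <R>_2.
Answer: -3 e_{12}


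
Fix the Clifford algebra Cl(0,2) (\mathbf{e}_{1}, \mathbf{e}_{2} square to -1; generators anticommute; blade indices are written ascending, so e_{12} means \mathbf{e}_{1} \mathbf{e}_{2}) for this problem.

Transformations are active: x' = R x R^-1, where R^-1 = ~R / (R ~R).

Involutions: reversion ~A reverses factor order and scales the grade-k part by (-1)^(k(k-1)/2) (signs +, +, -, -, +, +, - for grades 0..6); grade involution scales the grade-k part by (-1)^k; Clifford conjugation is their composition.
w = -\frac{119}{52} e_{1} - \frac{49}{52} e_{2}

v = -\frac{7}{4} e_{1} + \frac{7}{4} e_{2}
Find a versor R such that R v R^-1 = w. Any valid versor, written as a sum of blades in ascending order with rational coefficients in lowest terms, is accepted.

The midline construction: v and w both square to -\frac{49}{8}, so reflecting in their sum -\frac{105}{26} e_{1} + \frac{21}{26} e_{2} exchanges them.
Answer: -\frac{105}{26} e_{1} + \frac{21}{26} e_{2}


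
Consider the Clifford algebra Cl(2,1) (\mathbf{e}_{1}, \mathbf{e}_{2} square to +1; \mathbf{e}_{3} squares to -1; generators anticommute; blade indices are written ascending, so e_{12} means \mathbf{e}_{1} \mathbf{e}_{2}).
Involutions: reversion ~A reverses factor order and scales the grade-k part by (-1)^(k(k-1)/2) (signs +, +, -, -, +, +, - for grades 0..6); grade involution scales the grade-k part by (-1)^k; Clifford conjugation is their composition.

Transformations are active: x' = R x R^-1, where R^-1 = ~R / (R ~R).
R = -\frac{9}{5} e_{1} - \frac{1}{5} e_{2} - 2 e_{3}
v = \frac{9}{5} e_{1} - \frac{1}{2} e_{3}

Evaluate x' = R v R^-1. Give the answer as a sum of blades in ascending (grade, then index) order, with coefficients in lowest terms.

~R = -\frac{9}{5} e_{1} - \frac{1}{5} e_{2} - 2 e_{3}, and R ~R = -\frac{18}{25}, so R^-1 = ~R / (-\frac{18}{25}).
R v = -\frac{106}{25} + \frac{9}{25} e_{12} + \frac{9}{2} e_{13} + \frac{1}{10} e_{23}
Answer: -23 e_{1} - \frac{106}{45} e_{2} - \frac{415}{18} e_{3}


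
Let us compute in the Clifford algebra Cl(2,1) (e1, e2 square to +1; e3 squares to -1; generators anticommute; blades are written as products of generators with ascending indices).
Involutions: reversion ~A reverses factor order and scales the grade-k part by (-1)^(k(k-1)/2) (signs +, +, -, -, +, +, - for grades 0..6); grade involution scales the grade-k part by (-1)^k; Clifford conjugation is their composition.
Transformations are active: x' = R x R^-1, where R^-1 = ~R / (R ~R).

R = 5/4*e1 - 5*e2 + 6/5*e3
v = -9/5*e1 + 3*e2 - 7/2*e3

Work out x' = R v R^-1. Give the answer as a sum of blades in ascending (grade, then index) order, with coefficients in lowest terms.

~R = 5/4*e1 - 5*e2 + 6/5*e3, and R ~R = 10049/400, so R^-1 = ~R / (10049/400).
R v = -261/20 - 21/4*e1 e2 - 443/200*e1 e3 + 139/10*e2 e3
Answer: 25191/50245*e1 + 22053/10049*e2 + 45287/20098*e3


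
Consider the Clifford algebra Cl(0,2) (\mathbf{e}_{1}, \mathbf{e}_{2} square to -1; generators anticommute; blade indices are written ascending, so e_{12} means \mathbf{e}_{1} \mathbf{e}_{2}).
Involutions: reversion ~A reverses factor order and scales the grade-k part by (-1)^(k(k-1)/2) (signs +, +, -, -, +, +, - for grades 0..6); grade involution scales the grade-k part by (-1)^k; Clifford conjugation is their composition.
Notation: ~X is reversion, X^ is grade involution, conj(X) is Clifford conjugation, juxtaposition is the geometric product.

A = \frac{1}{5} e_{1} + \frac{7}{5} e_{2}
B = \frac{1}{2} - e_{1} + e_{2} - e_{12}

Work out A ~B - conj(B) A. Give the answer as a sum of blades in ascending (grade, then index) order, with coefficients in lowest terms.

first term: -\frac{6}{5} + \frac{3}{2} e_{1} + \frac{1}{2} e_{2} + \frac{8}{5} e_{12}
second term: \frac{6}{5} - \frac{13}{10} e_{1} + \frac{9}{10} e_{2} + \frac{8}{5} e_{12}
Answer: -\frac{12}{5} + \frac{14}{5} e_{1} - \frac{2}{5} e_{2}


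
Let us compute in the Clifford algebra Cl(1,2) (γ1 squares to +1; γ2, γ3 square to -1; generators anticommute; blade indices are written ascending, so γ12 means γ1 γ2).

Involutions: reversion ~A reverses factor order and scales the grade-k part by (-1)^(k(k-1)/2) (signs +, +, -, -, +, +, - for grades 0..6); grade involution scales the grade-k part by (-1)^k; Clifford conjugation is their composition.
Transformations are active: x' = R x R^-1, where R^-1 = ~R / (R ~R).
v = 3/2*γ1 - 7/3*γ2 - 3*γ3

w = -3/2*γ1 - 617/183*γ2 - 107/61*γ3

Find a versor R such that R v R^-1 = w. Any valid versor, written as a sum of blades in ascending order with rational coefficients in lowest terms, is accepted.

Reasoning: v^2 = w^2 = -439/36 since conjugation preserves the quadratic form; R = v + w = -348/61*γ2 - 290/61*γ3 is then valid when invertible, keeping its own part and reversing (v - w)/2.
Answer: -348/61*γ2 - 290/61*γ3


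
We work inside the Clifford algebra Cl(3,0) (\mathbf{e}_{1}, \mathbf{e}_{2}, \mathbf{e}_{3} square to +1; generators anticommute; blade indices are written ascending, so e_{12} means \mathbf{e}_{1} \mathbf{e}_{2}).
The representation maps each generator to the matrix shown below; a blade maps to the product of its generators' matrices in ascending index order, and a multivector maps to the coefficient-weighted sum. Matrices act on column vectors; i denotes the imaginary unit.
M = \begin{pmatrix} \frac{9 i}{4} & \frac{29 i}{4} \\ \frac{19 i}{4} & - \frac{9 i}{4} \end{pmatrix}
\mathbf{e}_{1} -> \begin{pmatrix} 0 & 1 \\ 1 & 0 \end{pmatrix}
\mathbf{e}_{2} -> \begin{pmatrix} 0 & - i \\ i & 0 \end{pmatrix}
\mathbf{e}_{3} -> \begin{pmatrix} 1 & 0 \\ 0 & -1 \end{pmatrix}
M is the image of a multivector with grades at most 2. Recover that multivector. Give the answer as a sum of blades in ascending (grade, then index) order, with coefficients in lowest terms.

Method: 1, rho(e_{1}), rho(e_{2}), rho(e_{3}) form a trace-orthogonal basis of the 2x2 complex matrices (tr(X Y) = 2 if X = Y, else 0), so M = m0*1 + m1*rho(e_{1}) + m2*rho(e_{2}) + m3*rho(e_{3}) with m0 = tr(M)/2 = 0, m1 = tr(M rho(e_{1}))/2 = 6 i, m2 = tr(M rho(e_{2}))/2 = - \frac{5}{4}, m3 = tr(M rho(e_{3}))/2 = \frac{9 i}{4}.
Multiplying table entries, the bivector images are rho(e_{12}) = i*rho(e_{3}), rho(e_{13}) = -i*rho(e_{2}), rho(e_{23}) = i*rho(e_{1}); with real blade coefficients the real parts of m0..m3 are the coefficients of 1, e_{1}, e_{2}, e_{3} and the imaginary parts give the bivectors (e_{23}: Im m1, e_{13}: -Im m2, e_{12}: Im m3).
Answer: -\frac{5}{4} e_{2} + \frac{9}{4} e_{12} + 6 e_{23}


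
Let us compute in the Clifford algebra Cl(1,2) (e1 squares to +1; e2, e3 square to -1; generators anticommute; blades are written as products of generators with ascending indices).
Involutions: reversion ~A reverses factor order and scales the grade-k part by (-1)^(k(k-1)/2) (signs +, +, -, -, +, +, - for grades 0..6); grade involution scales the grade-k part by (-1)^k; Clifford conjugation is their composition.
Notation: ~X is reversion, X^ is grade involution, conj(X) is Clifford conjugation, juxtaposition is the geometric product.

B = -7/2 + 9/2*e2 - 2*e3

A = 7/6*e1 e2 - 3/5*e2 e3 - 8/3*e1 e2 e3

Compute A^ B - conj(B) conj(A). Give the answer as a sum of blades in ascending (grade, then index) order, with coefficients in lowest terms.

first term: -21/4*e1 - 6/5*e2 - 27/10*e3 + 5/4*e1 e2 + 12*e1 e3 + 21/10*e2 e3 - 35/3*e1 e2 e3
second term: 21/4*e1 + 6/5*e2 + 27/10*e3 + 113/12*e1 e2 + 12*e1 e3 - 21/10*e2 e3 + 7*e1 e2 e3
Answer: -21/2*e1 - 12/5*e2 - 27/5*e3 - 49/6*e1 e2 + 21/5*e2 e3 - 56/3*e1 e2 e3


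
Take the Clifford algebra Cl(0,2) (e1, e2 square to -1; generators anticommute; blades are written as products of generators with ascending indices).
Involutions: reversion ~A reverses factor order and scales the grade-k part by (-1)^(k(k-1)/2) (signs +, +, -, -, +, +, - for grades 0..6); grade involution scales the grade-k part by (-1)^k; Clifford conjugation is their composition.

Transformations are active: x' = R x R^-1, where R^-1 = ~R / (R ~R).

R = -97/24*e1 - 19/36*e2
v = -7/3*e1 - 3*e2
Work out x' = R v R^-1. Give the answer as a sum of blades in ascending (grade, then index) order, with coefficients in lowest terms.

~R = -97/24*e1 - 19/36*e2, and R ~R = -86125/5184, so R^-1 = ~R / (-86125/5184).
R v = -793/72 + 2353/216*e1 e2
Answer: -60131/19875*e1 + 15239/6625*e2


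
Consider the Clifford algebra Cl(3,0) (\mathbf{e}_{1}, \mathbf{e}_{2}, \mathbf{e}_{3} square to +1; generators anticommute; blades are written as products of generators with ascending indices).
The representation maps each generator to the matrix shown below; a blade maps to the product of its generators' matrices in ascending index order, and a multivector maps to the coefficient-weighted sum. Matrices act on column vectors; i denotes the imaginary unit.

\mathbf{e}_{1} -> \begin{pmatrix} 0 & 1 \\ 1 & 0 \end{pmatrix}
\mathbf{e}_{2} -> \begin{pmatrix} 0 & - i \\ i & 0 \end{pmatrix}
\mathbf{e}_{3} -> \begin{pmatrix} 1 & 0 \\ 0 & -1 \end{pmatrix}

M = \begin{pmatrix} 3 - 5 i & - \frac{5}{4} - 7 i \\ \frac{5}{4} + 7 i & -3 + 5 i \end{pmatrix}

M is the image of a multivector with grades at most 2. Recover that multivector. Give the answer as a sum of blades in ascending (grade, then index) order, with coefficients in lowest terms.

Method: 1, rho(e_{1}), rho(e_{2}), rho(e_{3}) form a trace-orthogonal basis of the 2x2 complex matrices (tr(X Y) = 2 if X = Y, else 0), so M = m0*1 + m1*rho(e_{1}) + m2*rho(e_{2}) + m3*rho(e_{3}) with m0 = tr(M)/2 = 0, m1 = tr(M rho(e_{1}))/2 = 0, m2 = tr(M rho(e_{2}))/2 = 7 - \frac{5 i}{4}, m3 = tr(M rho(e_{3}))/2 = 3 - 5 i.
Multiplying table entries, the bivector images are rho(e_{1} e_{2}) = i*rho(e_{3}), rho(e_{1} e_{3}) = -i*rho(e_{2}), rho(e_{2} e_{3}) = i*rho(e_{1}); with real blade coefficients the real parts of m0..m3 are the coefficients of 1, e_{1}, e_{2}, e_{3} and the imaginary parts give the bivectors (e_{2} e_{3}: Im m1, e_{1} e_{3}: -Im m2, e_{1} e_{2}: Im m3).
Answer: 7 e_{2} + 3 e_{3} - 5 e_{1} e_{2} + \frac{5}{4} e_{1} e_{3}


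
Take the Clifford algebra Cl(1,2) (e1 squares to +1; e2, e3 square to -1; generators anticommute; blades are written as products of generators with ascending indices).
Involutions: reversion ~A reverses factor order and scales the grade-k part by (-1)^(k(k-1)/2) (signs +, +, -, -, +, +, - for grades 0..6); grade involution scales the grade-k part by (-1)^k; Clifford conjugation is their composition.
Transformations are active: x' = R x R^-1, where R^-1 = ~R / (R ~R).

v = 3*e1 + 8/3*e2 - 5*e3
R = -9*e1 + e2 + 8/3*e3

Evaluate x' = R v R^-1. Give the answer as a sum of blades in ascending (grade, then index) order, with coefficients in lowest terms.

~R = -9*e1 + e2 + 8/3*e3, and R ~R = 656/9, so R^-1 = ~R / (656/9).
R v = -49/3 - 27*e1 e2 + 37*e1 e3 - 109/9*e2 e3
Answer: 339/328*e1 - 3065/984*e2 + 156/41*e3
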